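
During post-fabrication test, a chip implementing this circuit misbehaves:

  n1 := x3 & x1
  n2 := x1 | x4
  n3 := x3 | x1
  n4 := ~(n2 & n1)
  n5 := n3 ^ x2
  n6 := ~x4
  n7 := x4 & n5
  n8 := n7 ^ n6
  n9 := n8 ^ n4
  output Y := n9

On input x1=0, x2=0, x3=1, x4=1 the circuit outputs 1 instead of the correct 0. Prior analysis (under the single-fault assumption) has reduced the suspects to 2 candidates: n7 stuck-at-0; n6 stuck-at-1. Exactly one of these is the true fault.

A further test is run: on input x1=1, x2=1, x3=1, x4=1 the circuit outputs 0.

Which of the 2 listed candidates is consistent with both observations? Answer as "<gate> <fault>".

n7 stuck-at-0

Evaluate each candidate on input x1=1, x2=1, x3=1, x4=1:
  n7 stuck-at-0: n1=1, n2=1, n3=1, n4=0, n5=0, n6=0, n7=0 [stuck-at-0], n8=0, n9=0 → 0 — matches
  n6 stuck-at-1: n1=1, n2=1, n3=1, n4=0, n5=0, n6=1 [stuck-at-1], n7=0, n8=1, n9=1 → 1 — eliminated
Only n7 stuck-at-0 reproduces the observed 0.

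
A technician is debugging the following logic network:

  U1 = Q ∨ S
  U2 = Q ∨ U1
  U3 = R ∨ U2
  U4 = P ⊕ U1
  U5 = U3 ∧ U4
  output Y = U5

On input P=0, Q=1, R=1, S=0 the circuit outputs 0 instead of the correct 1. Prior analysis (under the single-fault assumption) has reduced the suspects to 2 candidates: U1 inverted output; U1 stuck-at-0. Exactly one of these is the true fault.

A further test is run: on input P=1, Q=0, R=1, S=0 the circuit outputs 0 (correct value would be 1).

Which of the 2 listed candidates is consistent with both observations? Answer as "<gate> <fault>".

Evaluate each candidate on input P=1, Q=0, R=1, S=0:
  U1 inverted output: U1=1 [inverted output], U2=1, U3=1, U4=0, U5=0 → 0 — matches
  U1 stuck-at-0: U1=0 [stuck-at-0], U2=0, U3=1, U4=1, U5=1 → 1 — eliminated
Only U1 inverted output reproduces the observed 0.

U1 inverted output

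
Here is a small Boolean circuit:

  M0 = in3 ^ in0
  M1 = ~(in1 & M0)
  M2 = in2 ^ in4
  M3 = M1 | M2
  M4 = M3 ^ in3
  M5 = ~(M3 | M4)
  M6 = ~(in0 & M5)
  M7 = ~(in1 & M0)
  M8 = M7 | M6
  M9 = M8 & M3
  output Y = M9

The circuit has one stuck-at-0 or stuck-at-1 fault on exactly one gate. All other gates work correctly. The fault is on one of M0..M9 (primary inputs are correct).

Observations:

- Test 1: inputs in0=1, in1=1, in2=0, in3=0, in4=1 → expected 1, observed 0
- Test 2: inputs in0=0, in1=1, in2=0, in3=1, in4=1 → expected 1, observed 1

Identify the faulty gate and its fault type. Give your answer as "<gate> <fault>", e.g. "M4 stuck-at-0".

M5 stuck-at-1

Fault-free values for test 1 (in0=1, in1=1, in2=0, in3=0, in4=1): M0=1, M1=0, M2=1, M3=1, M4=1, M5=0, M6=1, M7=0, M8=1, M9=1, giving Y=1. Observed 0.
Test 1: faults giving observed 0 are {M2 stuck-at-0, M3 stuck-at-0, M5 stuck-at-1, M6 stuck-at-0, M8 stuck-at-0, M9 stuck-at-0}.
Test 2 (in0=0, in1=1, in2=0, in3=1, in4=1): fault-free M0=1, M1=0, M2=1, M3=1, M4=0, M5=0, M6=1, M7=0, M8=1, M9=1 → 1; observed 1. Eliminates M2 stuck-at-0, M3 stuck-at-0, M6 stuck-at-0, M8 stuck-at-0, M9 stuck-at-0.
Only M5 stuck-at-1 is consistent with every test.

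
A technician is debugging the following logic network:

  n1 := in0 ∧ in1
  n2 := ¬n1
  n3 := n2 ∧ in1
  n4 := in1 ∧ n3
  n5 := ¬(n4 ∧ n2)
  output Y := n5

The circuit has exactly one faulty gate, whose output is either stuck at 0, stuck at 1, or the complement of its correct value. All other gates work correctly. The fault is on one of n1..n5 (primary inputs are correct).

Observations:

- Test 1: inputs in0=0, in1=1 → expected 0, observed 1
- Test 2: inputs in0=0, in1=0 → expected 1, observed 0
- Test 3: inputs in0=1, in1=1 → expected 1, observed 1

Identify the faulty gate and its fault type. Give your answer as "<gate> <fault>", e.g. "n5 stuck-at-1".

Fault-free values for test 1 (in0=0, in1=1): n1=0, n2=1, n3=1, n4=1, n5=0, giving Y=0. Observed 1.
Test 1: faults giving observed 1 are {n1 stuck-at-1, n1 inverted output, n2 stuck-at-0, n2 inverted output, n3 stuck-at-0, n3 inverted output, n4 stuck-at-0, n4 inverted output, n5 stuck-at-1, n5 inverted output}.
Test 2 (in0=0, in1=0): fault-free n1=0, n2=1, n3=0, n4=0, n5=1 → 1; observed 0. Eliminates n1 stuck-at-1, n1 inverted output, n2 stuck-at-0, n2 inverted output, n3 stuck-at-0, n3 inverted output, n4 stuck-at-0, n5 stuck-at-1.
Test 3 (in0=1, in1=1): fault-free n1=1, n2=0, n3=0, n4=0, n5=1 → 1; observed 1. Eliminates n5 inverted output.
Only n4 inverted output is consistent with every test.

n4 inverted output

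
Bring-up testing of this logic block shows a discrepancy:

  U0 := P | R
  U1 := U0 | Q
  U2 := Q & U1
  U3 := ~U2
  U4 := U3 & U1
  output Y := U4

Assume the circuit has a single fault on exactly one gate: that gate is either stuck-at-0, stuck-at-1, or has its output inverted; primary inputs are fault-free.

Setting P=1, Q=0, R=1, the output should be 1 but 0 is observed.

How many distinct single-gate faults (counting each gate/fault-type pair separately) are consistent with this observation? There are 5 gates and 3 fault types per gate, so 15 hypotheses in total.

Fault-free: U0=1, U1=1, U2=0, U3=1, U4=1 → 1. Observed 0.
  U0: stuck-at-0, inverted output ✓; others ✗
  U1: stuck-at-0, inverted output ✓; others ✗
  U2: stuck-at-1, inverted output ✓; others ✗
  U3: stuck-at-0, inverted output ✓; others ✗
  U4: stuck-at-0, inverted output ✓; others ✗
Consistent faults: {U0 stuck-at-0, U0 inverted output, U1 stuck-at-0, U1 inverted output, U2 stuck-at-1, U2 inverted output, U3 stuck-at-0, U3 inverted output, U4 stuck-at-0, U4 inverted output} — 10 in all.

10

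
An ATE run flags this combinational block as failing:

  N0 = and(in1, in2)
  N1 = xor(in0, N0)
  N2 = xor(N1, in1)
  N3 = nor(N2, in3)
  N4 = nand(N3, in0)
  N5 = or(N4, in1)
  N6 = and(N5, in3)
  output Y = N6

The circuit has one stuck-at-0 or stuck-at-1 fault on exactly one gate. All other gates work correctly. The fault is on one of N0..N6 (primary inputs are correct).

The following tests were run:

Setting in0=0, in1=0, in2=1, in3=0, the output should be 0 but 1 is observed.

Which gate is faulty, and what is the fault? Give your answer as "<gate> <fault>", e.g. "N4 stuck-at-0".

Fault-free values for test 1 (in0=0, in1=0, in2=1, in3=0): N0=0, N1=0, N2=0, N3=1, N4=1, N5=1, N6=0, giving Y=0. Observed 1.
Test 1: faults giving observed 1 are {N6 stuck-at-1}.
Only N6 stuck-at-1 is consistent with every test.

N6 stuck-at-1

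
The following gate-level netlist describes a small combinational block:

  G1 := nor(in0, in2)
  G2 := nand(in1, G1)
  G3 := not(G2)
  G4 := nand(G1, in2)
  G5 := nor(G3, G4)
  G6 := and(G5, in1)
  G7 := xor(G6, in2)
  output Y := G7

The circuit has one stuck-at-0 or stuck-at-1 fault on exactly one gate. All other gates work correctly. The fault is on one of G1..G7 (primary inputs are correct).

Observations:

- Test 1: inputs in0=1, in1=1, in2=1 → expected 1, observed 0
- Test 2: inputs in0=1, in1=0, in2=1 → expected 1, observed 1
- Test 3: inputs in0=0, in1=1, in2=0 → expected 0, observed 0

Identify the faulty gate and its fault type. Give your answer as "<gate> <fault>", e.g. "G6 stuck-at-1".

G4 stuck-at-0

Fault-free values for test 1 (in0=1, in1=1, in2=1): G1=0, G2=1, G3=0, G4=1, G5=0, G6=0, G7=1, giving Y=1. Observed 0.
Test 1: faults giving observed 0 are {G4 stuck-at-0, G5 stuck-at-1, G6 stuck-at-1, G7 stuck-at-0}.
Test 2 (in0=1, in1=0, in2=1): fault-free G1=0, G2=1, G3=0, G4=1, G5=0, G6=0, G7=1 → 1; observed 1. Eliminates G6 stuck-at-1, G7 stuck-at-0.
Test 3 (in0=0, in1=1, in2=0): fault-free G1=1, G2=0, G3=1, G4=1, G5=0, G6=0, G7=0 → 0; observed 0. Eliminates G5 stuck-at-1.
Only G4 stuck-at-0 is consistent with every test.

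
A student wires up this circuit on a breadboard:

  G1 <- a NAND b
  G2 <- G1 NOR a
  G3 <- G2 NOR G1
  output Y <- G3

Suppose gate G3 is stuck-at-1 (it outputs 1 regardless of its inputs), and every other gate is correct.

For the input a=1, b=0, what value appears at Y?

1

Propagate with G3 forced: G1=1, G2=0, G3=1 [stuck-at-1].
So Y = 1. (Without the fault it would be 0.)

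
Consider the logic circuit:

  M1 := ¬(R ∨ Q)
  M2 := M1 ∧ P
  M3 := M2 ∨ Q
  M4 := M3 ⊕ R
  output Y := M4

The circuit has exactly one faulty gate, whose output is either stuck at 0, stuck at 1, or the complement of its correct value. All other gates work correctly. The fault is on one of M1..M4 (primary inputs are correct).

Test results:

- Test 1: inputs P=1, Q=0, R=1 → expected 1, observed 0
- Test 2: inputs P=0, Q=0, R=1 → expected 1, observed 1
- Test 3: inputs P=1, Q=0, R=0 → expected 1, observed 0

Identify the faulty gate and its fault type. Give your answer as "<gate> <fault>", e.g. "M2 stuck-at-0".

M1 inverted output

Fault-free values for test 1 (P=1, Q=0, R=1): M1=0, M2=0, M3=0, M4=1, giving Y=1. Observed 0.
Test 1: faults giving observed 0 are {M1 stuck-at-1, M1 inverted output, M2 stuck-at-1, M2 inverted output, M3 stuck-at-1, M3 inverted output, M4 stuck-at-0, M4 inverted output}.
Test 2 (P=0, Q=0, R=1): fault-free M1=0, M2=0, M3=0, M4=1 → 1; observed 1. Eliminates M2 stuck-at-1, M2 inverted output, M3 stuck-at-1, M3 inverted output, M4 stuck-at-0, M4 inverted output.
Test 3 (P=1, Q=0, R=0): fault-free M1=1, M2=1, M3=1, M4=1 → 1; observed 0. Eliminates M1 stuck-at-1.
Only M1 inverted output is consistent with every test.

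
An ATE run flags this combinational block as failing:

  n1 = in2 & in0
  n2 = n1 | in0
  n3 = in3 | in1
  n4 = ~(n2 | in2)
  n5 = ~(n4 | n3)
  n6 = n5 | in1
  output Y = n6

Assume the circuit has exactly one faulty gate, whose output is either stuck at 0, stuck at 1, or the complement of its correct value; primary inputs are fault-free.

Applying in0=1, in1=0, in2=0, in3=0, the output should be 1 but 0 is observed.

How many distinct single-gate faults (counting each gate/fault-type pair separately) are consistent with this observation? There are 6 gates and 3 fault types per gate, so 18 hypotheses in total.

10

Fault-free: n1=0, n2=1, n3=0, n4=0, n5=1, n6=1 → 1. Observed 0.
  n1: none of the 3 fault types match ✗
  n2: stuck-at-0, inverted output ✓; others ✗
  n3: stuck-at-1, inverted output ✓; others ✗
  n4: stuck-at-1, inverted output ✓; others ✗
  n5: stuck-at-0, inverted output ✓; others ✗
  n6: stuck-at-0, inverted output ✓; others ✗
Consistent faults: {n2 stuck-at-0, n2 inverted output, n3 stuck-at-1, n3 inverted output, n4 stuck-at-1, n4 inverted output, n5 stuck-at-0, n5 inverted output, n6 stuck-at-0, n6 inverted output} — 10 in all.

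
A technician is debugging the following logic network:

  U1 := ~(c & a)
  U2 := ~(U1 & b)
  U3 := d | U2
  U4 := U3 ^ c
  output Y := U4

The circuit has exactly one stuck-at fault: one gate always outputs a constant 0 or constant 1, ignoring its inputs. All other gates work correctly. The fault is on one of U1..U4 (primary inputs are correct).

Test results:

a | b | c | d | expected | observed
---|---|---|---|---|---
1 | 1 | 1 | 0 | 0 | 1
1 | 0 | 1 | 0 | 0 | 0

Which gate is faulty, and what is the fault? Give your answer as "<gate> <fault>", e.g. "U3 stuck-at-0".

U1 stuck-at-1

Fault-free values for test 1 (a=1, b=1, c=1, d=0): U1=0, U2=1, U3=1, U4=0, giving Y=0. Observed 1.
Test 1: faults giving observed 1 are {U1 stuck-at-1, U2 stuck-at-0, U3 stuck-at-0, U4 stuck-at-1}.
Test 2 (a=1, b=0, c=1, d=0): fault-free U1=0, U2=1, U3=1, U4=0 → 0; observed 0. Eliminates U2 stuck-at-0, U3 stuck-at-0, U4 stuck-at-1.
Only U1 stuck-at-1 is consistent with every test.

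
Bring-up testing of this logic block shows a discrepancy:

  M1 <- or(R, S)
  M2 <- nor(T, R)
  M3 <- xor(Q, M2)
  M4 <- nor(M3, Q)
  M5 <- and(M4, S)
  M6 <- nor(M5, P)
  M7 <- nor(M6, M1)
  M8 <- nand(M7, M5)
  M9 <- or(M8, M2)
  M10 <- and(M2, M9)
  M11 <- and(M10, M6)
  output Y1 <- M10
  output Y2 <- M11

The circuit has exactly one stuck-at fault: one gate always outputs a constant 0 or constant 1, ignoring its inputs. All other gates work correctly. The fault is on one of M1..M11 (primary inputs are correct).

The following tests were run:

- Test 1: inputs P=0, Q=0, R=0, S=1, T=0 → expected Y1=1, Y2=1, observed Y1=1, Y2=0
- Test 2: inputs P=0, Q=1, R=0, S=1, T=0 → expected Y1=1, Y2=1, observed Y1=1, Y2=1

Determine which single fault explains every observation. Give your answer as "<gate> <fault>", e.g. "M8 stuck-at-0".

M3 stuck-at-0

Fault-free values for test 1 (P=0, Q=0, R=0, S=1, T=0): M1=1, M2=1, M3=1, M4=0, M5=0, M6=1, M7=0, M8=1, M9=1, M10=1, M11=1, giving Y1=1, Y2=1. Observed Y1=1, Y2=0.
Test 1: faults giving observed Y1=1, Y2=0 are {M3 stuck-at-0, M4 stuck-at-1, M5 stuck-at-1, M6 stuck-at-0, M11 stuck-at-0}.
Test 2 (P=0, Q=1, R=0, S=1, T=0): fault-free M1=1, M2=1, M3=0, M4=0, M5=0, M6=1, M7=0, M8=1, M9=1, M10=1, M11=1 → Y1=1, Y2=1; observed Y1=1, Y2=1. Eliminates M4 stuck-at-1, M5 stuck-at-1, M6 stuck-at-0, M11 stuck-at-0.
Only M3 stuck-at-0 is consistent with every test.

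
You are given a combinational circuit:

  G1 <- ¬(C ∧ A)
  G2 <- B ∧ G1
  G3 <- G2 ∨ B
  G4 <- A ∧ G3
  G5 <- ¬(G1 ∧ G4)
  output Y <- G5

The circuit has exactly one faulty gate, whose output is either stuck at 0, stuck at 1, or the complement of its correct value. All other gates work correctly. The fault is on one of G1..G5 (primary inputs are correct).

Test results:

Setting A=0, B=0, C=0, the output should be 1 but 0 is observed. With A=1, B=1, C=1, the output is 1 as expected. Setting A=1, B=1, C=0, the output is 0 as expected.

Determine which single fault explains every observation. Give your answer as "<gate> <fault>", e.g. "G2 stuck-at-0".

Fault-free values for test 1 (A=0, B=0, C=0): G1=1, G2=0, G3=0, G4=0, G5=1, giving Y=1. Observed 0.
Test 1: faults giving observed 0 are {G4 stuck-at-1, G4 inverted output, G5 stuck-at-0, G5 inverted output}.
Test 2 (A=1, B=1, C=1): fault-free G1=0, G2=0, G3=1, G4=1, G5=1 → 1; observed 1. Eliminates G5 stuck-at-0, G5 inverted output.
Test 3 (A=1, B=1, C=0): fault-free G1=1, G2=1, G3=1, G4=1, G5=0 → 0; observed 0. Eliminates G4 inverted output.
Only G4 stuck-at-1 is consistent with every test.

G4 stuck-at-1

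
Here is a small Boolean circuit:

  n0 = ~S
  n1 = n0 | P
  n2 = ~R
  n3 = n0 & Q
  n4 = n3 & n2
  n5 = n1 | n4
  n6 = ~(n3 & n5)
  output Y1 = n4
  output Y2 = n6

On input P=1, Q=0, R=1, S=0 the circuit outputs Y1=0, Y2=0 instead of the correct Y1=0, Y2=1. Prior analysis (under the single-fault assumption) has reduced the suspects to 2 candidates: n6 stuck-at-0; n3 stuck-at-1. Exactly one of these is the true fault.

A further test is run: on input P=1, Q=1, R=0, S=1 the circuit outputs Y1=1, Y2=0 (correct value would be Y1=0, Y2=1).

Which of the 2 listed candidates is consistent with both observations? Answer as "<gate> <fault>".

Evaluate each candidate on input P=1, Q=1, R=0, S=1:
  n6 stuck-at-0: n0=0, n1=1, n2=1, n3=0, n4=0, n5=1, n6=0 [stuck-at-0] → Y1=0, Y2=0 — eliminated
  n3 stuck-at-1: n0=0, n1=1, n2=1, n3=1 [stuck-at-1], n4=1, n5=1, n6=0 → Y1=1, Y2=0 — matches
Only n3 stuck-at-1 reproduces the observed Y1=1, Y2=0.

n3 stuck-at-1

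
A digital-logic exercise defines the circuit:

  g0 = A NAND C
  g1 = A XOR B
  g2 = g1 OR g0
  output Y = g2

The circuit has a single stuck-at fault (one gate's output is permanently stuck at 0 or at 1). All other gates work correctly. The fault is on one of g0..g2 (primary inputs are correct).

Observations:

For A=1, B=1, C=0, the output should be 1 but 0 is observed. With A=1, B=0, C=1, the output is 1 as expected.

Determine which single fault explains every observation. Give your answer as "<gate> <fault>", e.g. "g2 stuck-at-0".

g0 stuck-at-0

Fault-free values for test 1 (A=1, B=1, C=0): g0=1, g1=0, g2=1, giving Y=1. Observed 0.
Test 1: faults giving observed 0 are {g0 stuck-at-0, g2 stuck-at-0}.
Test 2 (A=1, B=0, C=1): fault-free g0=0, g1=1, g2=1 → 1; observed 1. Eliminates g2 stuck-at-0.
Only g0 stuck-at-0 is consistent with every test.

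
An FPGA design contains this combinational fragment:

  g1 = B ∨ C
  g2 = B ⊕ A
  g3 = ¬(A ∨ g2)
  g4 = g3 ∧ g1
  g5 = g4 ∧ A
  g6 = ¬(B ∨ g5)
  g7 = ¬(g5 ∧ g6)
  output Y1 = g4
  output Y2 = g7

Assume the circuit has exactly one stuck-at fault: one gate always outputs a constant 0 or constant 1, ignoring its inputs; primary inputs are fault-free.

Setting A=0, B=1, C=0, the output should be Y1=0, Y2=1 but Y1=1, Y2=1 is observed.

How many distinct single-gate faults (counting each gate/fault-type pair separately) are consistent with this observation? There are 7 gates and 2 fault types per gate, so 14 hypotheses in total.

Fault-free: g1=1, g2=1, g3=0, g4=0, g5=0, g6=0, g7=1 → Y1=0, Y2=1. Observed Y1=1, Y2=1.
  g1 stuck-at-0: output Y1=0, Y2=1 ✗
  g1 stuck-at-1: output Y1=0, Y2=1 ✗
  g2 stuck-at-0: output Y1=1, Y2=1 ✓
  g2 stuck-at-1: output Y1=0, Y2=1 ✗
  g3 stuck-at-0: output Y1=0, Y2=1 ✗
  g3 stuck-at-1: output Y1=1, Y2=1 ✓
  g4 stuck-at-0: output Y1=0, Y2=1 ✗
  g4 stuck-at-1: output Y1=1, Y2=1 ✓
  g5 stuck-at-0: output Y1=0, Y2=1 ✗
  g5 stuck-at-1: output Y1=0, Y2=1 ✗
  g6 stuck-at-0: output Y1=0, Y2=1 ✗
  g6 stuck-at-1: output Y1=0, Y2=1 ✗
  g7 stuck-at-0: output Y1=0, Y2=0 ✗
  g7 stuck-at-1: output Y1=0, Y2=1 ✗
Consistent faults: {g2 stuck-at-0, g3 stuck-at-1, g4 stuck-at-1} — 3 in all.

3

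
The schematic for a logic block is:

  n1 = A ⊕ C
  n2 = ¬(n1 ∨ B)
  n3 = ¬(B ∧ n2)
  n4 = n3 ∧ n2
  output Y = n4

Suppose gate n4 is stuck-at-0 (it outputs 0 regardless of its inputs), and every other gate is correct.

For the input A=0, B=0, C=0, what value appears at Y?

Propagate with n4 forced: n1=0, n2=1, n3=1, n4=0 [stuck-at-0].
So Y = 0. (Without the fault it would be 1.)

0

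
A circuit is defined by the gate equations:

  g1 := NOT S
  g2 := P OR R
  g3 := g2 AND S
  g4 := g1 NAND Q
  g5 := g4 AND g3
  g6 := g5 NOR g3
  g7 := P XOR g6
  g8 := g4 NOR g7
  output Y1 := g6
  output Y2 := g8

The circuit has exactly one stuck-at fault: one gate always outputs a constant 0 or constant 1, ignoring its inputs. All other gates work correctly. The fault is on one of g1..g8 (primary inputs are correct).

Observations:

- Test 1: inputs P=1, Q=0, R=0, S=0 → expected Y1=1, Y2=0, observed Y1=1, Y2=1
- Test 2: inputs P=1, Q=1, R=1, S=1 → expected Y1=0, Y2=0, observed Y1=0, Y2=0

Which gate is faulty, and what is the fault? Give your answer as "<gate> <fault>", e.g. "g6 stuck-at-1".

g4 stuck-at-0

Fault-free values for test 1 (P=1, Q=0, R=0, S=0): g1=1, g2=1, g3=0, g4=1, g5=0, g6=1, g7=0, g8=0, giving Y1=1, Y2=0. Observed Y1=1, Y2=1.
Test 1: faults giving observed Y1=1, Y2=1 are {g4 stuck-at-0, g8 stuck-at-1}.
Test 2 (P=1, Q=1, R=1, S=1): fault-free g1=0, g2=1, g3=1, g4=1, g5=1, g6=0, g7=1, g8=0 → Y1=0, Y2=0; observed Y1=0, Y2=0. Eliminates g8 stuck-at-1.
Only g4 stuck-at-0 is consistent with every test.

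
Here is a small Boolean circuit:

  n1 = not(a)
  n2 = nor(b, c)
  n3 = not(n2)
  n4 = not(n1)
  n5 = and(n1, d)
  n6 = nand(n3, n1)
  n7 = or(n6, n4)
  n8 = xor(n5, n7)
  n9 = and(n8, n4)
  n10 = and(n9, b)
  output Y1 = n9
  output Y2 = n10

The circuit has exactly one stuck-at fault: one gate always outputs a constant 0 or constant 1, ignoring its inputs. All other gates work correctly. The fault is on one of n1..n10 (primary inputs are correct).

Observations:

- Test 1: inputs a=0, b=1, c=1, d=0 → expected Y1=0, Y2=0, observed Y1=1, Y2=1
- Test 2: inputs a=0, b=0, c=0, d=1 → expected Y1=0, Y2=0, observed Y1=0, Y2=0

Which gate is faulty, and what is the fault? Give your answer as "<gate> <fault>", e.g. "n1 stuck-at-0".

n4 stuck-at-1

Fault-free values for test 1 (a=0, b=1, c=1, d=0): n1=1, n2=0, n3=1, n4=0, n5=0, n6=0, n7=0, n8=0, n9=0, n10=0, giving Y1=0, Y2=0. Observed Y1=1, Y2=1.
Test 1: faults giving observed Y1=1, Y2=1 are {n1 stuck-at-0, n4 stuck-at-1, n9 stuck-at-1}.
Test 2 (a=0, b=0, c=0, d=1): fault-free n1=1, n2=1, n3=0, n4=0, n5=1, n6=1, n7=1, n8=0, n9=0, n10=0 → Y1=0, Y2=0; observed Y1=0, Y2=0. Eliminates n1 stuck-at-0, n9 stuck-at-1.
Only n4 stuck-at-1 is consistent with every test.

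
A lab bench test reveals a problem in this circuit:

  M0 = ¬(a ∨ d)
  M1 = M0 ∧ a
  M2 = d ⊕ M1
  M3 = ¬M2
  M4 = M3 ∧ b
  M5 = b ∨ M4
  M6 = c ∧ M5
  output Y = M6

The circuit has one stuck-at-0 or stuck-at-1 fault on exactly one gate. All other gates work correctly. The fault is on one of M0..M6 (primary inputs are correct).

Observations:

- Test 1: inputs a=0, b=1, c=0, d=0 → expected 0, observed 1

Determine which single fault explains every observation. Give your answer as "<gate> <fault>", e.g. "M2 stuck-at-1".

Fault-free values for test 1 (a=0, b=1, c=0, d=0): M0=1, M1=0, M2=0, M3=1, M4=1, M5=1, M6=0, giving Y=0. Observed 1.
Test 1: faults giving observed 1 are {M6 stuck-at-1}.
Only M6 stuck-at-1 is consistent with every test.

M6 stuck-at-1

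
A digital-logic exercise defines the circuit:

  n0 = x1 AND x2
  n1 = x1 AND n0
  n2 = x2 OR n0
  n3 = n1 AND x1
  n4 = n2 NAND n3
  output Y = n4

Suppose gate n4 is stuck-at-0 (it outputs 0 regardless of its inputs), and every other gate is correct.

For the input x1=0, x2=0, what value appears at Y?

Propagate with n4 forced: n0=0, n1=0, n2=0, n3=0, n4=0 [stuck-at-0].
So Y = 0. (Without the fault it would be 1.)

0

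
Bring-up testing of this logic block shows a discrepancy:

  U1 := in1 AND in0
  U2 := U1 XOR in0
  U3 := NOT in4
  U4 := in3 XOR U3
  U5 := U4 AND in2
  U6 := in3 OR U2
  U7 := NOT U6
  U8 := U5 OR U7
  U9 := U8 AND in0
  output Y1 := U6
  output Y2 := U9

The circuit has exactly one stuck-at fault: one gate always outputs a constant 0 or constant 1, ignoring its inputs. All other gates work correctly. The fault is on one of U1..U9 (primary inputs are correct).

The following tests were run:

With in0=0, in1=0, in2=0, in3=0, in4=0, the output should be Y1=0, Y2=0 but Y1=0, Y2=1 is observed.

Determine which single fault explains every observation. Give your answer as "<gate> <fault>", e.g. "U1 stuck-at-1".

U9 stuck-at-1

Fault-free values for test 1 (in0=0, in1=0, in2=0, in3=0, in4=0): U1=0, U2=0, U3=1, U4=1, U5=0, U6=0, U7=1, U8=1, U9=0, giving Y1=0, Y2=0. Observed Y1=0, Y2=1.
Test 1: faults giving observed Y1=0, Y2=1 are {U9 stuck-at-1}.
Only U9 stuck-at-1 is consistent with every test.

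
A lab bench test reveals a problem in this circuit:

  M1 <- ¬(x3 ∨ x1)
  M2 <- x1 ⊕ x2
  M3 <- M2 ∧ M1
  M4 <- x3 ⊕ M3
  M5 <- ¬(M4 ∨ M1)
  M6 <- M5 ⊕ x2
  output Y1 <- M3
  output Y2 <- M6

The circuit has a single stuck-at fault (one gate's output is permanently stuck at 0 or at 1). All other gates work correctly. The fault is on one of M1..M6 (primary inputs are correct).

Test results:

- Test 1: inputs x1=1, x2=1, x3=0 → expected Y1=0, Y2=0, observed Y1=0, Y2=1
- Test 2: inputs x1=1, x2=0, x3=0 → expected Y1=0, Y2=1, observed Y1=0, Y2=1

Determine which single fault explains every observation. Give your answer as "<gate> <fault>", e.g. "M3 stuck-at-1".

M6 stuck-at-1

Fault-free values for test 1 (x1=1, x2=1, x3=0): M1=0, M2=0, M3=0, M4=0, M5=1, M6=0, giving Y1=0, Y2=0. Observed Y1=0, Y2=1.
Test 1: faults giving observed Y1=0, Y2=1 are {M1 stuck-at-1, M4 stuck-at-1, M5 stuck-at-0, M6 stuck-at-1}.
Test 2 (x1=1, x2=0, x3=0): fault-free M1=0, M2=1, M3=0, M4=0, M5=1, M6=1 → Y1=0, Y2=1; observed Y1=0, Y2=1. Eliminates M1 stuck-at-1, M4 stuck-at-1, M5 stuck-at-0.
Only M6 stuck-at-1 is consistent with every test.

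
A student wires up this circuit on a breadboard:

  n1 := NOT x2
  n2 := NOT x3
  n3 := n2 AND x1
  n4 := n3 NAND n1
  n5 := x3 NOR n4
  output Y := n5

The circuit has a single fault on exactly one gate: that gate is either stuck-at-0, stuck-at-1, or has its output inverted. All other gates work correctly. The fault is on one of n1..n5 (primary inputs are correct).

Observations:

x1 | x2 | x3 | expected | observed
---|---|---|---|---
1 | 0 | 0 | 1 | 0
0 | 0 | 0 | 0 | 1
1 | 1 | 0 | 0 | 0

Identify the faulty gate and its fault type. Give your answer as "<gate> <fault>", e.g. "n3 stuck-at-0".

n3 inverted output

Fault-free values for test 1 (x1=1, x2=0, x3=0): n1=1, n2=1, n3=1, n4=0, n5=1, giving Y=1. Observed 0.
Test 1: faults giving observed 0 are {n1 stuck-at-0, n1 inverted output, n2 stuck-at-0, n2 inverted output, n3 stuck-at-0, n3 inverted output, n4 stuck-at-1, n4 inverted output, n5 stuck-at-0, n5 inverted output}.
Test 2 (x1=0, x2=0, x3=0): fault-free n1=1, n2=1, n3=0, n4=1, n5=0 → 0; observed 1. Eliminates n1 stuck-at-0, n1 inverted output, n2 stuck-at-0, n2 inverted output, n3 stuck-at-0, n4 stuck-at-1, n5 stuck-at-0.
Test 3 (x1=1, x2=1, x3=0): fault-free n1=0, n2=1, n3=1, n4=1, n5=0 → 0; observed 0. Eliminates n4 inverted output, n5 inverted output.
Only n3 inverted output is consistent with every test.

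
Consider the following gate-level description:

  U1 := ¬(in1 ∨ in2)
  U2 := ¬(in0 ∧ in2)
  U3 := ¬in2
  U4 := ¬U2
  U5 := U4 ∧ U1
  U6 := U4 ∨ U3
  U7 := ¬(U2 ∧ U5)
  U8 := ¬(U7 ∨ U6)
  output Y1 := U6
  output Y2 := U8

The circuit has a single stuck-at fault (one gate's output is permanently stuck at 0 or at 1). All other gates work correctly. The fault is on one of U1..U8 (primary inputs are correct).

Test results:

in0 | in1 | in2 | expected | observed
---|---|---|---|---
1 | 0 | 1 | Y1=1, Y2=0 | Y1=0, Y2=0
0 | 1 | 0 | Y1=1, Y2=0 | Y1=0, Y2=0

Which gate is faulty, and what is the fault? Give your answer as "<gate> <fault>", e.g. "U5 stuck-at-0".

U6 stuck-at-0

Fault-free values for test 1 (in0=1, in1=0, in2=1): U1=0, U2=0, U3=0, U4=1, U5=0, U6=1, U7=1, U8=0, giving Y1=1, Y2=0. Observed Y1=0, Y2=0.
Test 1: faults giving observed Y1=0, Y2=0 are {U2 stuck-at-1, U4 stuck-at-0, U6 stuck-at-0}.
Test 2 (in0=0, in1=1, in2=0): fault-free U1=0, U2=1, U3=1, U4=0, U5=0, U6=1, U7=1, U8=0 → Y1=1, Y2=0; observed Y1=0, Y2=0. Eliminates U2 stuck-at-1, U4 stuck-at-0.
Only U6 stuck-at-0 is consistent with every test.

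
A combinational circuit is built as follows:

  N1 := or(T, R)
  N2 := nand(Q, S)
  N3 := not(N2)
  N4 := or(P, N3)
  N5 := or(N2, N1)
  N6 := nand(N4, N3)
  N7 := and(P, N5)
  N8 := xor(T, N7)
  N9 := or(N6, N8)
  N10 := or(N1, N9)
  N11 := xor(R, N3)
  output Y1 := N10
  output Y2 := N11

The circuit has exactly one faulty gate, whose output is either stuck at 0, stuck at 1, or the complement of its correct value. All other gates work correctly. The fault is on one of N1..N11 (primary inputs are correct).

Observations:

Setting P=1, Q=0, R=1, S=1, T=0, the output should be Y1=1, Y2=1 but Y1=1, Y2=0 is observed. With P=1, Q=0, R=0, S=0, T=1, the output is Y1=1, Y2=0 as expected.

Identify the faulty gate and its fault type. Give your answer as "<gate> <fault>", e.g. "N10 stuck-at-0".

Fault-free values for test 1 (P=1, Q=0, R=1, S=1, T=0): N1=1, N2=1, N3=0, N4=1, N5=1, N6=1, N7=1, N8=1, N9=1, N10=1, N11=1, giving Y1=1, Y2=1. Observed Y1=1, Y2=0.
Test 1: faults giving observed Y1=1, Y2=0 are {N2 stuck-at-0, N2 inverted output, N3 stuck-at-1, N3 inverted output, N11 stuck-at-0, N11 inverted output}.
Test 2 (P=1, Q=0, R=0, S=0, T=1): fault-free N1=1, N2=1, N3=0, N4=1, N5=1, N6=1, N7=1, N8=0, N9=1, N10=1, N11=0 → Y1=1, Y2=0; observed Y1=1, Y2=0. Eliminates N2 stuck-at-0, N2 inverted output, N3 stuck-at-1, N3 inverted output, N11 inverted output.
Only N11 stuck-at-0 is consistent with every test.

N11 stuck-at-0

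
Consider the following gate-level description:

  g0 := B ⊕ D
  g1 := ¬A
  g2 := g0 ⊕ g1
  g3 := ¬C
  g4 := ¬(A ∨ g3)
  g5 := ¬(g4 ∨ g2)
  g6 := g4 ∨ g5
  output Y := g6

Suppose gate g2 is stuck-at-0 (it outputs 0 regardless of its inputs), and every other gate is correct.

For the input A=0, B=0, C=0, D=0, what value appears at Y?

Propagate with g2 forced: g0=0, g1=1, g2=0 [stuck-at-0], g3=1, g4=0, g5=1, g6=1.
So Y = 1. (Without the fault it would be 0.)

1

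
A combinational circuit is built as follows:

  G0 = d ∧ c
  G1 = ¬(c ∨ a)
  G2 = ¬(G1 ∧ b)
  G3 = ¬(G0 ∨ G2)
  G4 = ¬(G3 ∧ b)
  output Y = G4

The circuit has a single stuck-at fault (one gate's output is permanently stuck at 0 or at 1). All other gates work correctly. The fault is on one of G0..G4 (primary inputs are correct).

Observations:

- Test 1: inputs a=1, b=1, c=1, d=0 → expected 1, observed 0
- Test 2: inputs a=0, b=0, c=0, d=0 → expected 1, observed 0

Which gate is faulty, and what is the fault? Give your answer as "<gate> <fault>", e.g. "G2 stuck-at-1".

G4 stuck-at-0

Fault-free values for test 1 (a=1, b=1, c=1, d=0): G0=0, G1=0, G2=1, G3=0, G4=1, giving Y=1. Observed 0.
Test 1: faults giving observed 0 are {G1 stuck-at-1, G2 stuck-at-0, G3 stuck-at-1, G4 stuck-at-0}.
Test 2 (a=0, b=0, c=0, d=0): fault-free G0=0, G1=1, G2=1, G3=0, G4=1 → 1; observed 0. Eliminates G1 stuck-at-1, G2 stuck-at-0, G3 stuck-at-1.
Only G4 stuck-at-0 is consistent with every test.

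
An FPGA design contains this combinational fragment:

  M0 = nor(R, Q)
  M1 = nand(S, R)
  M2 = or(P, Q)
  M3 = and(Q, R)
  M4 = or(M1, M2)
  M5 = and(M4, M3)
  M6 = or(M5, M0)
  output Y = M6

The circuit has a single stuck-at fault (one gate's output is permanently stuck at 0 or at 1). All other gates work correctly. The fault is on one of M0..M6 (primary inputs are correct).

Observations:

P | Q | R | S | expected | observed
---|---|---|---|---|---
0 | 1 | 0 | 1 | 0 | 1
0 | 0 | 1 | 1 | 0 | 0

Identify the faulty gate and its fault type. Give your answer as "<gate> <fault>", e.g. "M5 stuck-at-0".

M3 stuck-at-1

Fault-free values for test 1 (P=0, Q=1, R=0, S=1): M0=0, M1=1, M2=1, M3=0, M4=1, M5=0, M6=0, giving Y=0. Observed 1.
Test 1: faults giving observed 1 are {M0 stuck-at-1, M3 stuck-at-1, M5 stuck-at-1, M6 stuck-at-1}.
Test 2 (P=0, Q=0, R=1, S=1): fault-free M0=0, M1=0, M2=0, M3=0, M4=0, M5=0, M6=0 → 0; observed 0. Eliminates M0 stuck-at-1, M5 stuck-at-1, M6 stuck-at-1.
Only M3 stuck-at-1 is consistent with every test.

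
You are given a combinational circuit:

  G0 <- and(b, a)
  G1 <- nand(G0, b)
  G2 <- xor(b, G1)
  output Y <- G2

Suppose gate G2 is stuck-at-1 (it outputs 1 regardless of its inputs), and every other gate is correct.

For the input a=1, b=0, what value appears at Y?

1

Propagate with G2 forced: G0=0, G1=1, G2=1 [stuck-at-1].
So Y = 1. (Same as the fault-free value — the fault is masked on this input.)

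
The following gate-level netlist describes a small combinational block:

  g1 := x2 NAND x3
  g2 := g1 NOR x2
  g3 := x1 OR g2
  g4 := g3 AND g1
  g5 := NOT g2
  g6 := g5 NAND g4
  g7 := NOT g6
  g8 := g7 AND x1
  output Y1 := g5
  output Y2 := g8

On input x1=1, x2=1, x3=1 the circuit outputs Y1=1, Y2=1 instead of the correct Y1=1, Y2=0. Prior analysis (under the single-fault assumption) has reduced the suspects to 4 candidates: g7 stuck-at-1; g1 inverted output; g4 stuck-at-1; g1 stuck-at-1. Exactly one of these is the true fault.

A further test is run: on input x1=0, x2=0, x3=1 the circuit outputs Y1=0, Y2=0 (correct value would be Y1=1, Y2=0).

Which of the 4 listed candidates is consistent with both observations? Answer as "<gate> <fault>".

g1 inverted output

Evaluate each candidate on input x1=0, x2=0, x3=1:
  g7 stuck-at-1: g1=1, g2=0, g3=0, g4=0, g5=1, g6=1, g7=1 [stuck-at-1], g8=0 → Y1=1, Y2=0 — eliminated
  g1 inverted output: g1=0 [inverted output], g2=1, g3=1, g4=0, g5=0, g6=1, g7=0, g8=0 → Y1=0, Y2=0 — matches
  g4 stuck-at-1: g1=1, g2=0, g3=0, g4=1 [stuck-at-1], g5=1, g6=0, g7=1, g8=0 → Y1=1, Y2=0 — eliminated
  g1 stuck-at-1: g1=1 [stuck-at-1], g2=0, g3=0, g4=0, g5=1, g6=1, g7=0, g8=0 → Y1=1, Y2=0 — eliminated
Only g1 inverted output reproduces the observed Y1=0, Y2=0.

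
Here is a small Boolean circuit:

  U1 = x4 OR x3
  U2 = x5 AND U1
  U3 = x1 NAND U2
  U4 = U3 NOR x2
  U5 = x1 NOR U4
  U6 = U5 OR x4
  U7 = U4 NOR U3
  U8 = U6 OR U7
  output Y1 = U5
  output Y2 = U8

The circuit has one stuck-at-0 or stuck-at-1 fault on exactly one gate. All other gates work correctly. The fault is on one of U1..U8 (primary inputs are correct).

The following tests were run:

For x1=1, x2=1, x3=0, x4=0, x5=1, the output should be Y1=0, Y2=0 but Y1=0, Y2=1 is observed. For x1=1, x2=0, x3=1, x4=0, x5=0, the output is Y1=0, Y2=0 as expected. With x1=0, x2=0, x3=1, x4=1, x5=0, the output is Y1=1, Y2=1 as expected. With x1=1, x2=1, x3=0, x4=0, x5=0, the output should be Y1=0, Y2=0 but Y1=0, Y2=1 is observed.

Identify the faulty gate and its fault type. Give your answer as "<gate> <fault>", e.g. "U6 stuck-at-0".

U2 stuck-at-1

Fault-free values for test 1 (x1=1, x2=1, x3=0, x4=0, x5=1): U1=0, U2=0, U3=1, U4=0, U5=0, U6=0, U7=0, U8=0, giving Y1=0, Y2=0. Observed Y1=0, Y2=1.
Test 1: faults giving observed Y1=0, Y2=1 are {U1 stuck-at-1, U2 stuck-at-1, U3 stuck-at-0, U6 stuck-at-1, U7 stuck-at-1, U8 stuck-at-1}.
Test 2 (x1=1, x2=0, x3=1, x4=0, x5=0): fault-free U1=1, U2=0, U3=1, U4=0, U5=0, U6=0, U7=0, U8=0 → Y1=0, Y2=0; observed Y1=0, Y2=0. Eliminates U6 stuck-at-1, U7 stuck-at-1, U8 stuck-at-1.
Test 3 (x1=0, x2=0, x3=1, x4=1, x5=0): fault-free U1=1, U2=0, U3=1, U4=0, U5=1, U6=1, U7=0, U8=1 → Y1=1, Y2=1; observed Y1=1, Y2=1. Eliminates U3 stuck-at-0.
Test 4 (x1=1, x2=1, x3=0, x4=0, x5=0): fault-free U1=0, U2=0, U3=1, U4=0, U5=0, U6=0, U7=0, U8=0 → Y1=0, Y2=0; observed Y1=0, Y2=1. Eliminates U1 stuck-at-1.
Only U2 stuck-at-1 is consistent with every test.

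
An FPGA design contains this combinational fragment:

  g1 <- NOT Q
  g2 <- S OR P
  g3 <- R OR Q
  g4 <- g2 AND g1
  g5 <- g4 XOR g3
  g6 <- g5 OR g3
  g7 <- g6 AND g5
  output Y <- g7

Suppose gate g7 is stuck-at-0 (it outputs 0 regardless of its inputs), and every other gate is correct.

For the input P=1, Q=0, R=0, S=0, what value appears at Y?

0

Propagate with g7 forced: g1=1, g2=1, g3=0, g4=1, g5=1, g6=1, g7=0 [stuck-at-0].
So Y = 0. (Without the fault it would be 1.)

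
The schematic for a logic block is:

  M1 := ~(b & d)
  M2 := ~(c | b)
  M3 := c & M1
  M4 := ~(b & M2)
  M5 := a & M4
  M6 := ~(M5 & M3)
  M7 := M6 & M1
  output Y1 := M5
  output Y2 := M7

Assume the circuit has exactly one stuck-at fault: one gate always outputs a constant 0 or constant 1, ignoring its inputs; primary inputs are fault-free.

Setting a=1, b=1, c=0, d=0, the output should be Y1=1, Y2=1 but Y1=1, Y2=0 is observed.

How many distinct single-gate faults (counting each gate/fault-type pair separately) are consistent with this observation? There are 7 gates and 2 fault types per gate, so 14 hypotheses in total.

Fault-free: M1=1, M2=0, M3=0, M4=1, M5=1, M6=1, M7=1 → Y1=1, Y2=1. Observed Y1=1, Y2=0.
  M1 stuck-at-0: output Y1=1, Y2=0 ✓
  M1 stuck-at-1: output Y1=1, Y2=1 ✗
  M2 stuck-at-0: output Y1=1, Y2=1 ✗
  M2 stuck-at-1: output Y1=0, Y2=1 ✗
  M3 stuck-at-0: output Y1=1, Y2=1 ✗
  M3 stuck-at-1: output Y1=1, Y2=0 ✓
  M4 stuck-at-0: output Y1=0, Y2=1 ✗
  M4 stuck-at-1: output Y1=1, Y2=1 ✗
  M5 stuck-at-0: output Y1=0, Y2=1 ✗
  M5 stuck-at-1: output Y1=1, Y2=1 ✗
  M6 stuck-at-0: output Y1=1, Y2=0 ✓
  M6 stuck-at-1: output Y1=1, Y2=1 ✗
  M7 stuck-at-0: output Y1=1, Y2=0 ✓
  M7 stuck-at-1: output Y1=1, Y2=1 ✗
Consistent faults: {M1 stuck-at-0, M3 stuck-at-1, M6 stuck-at-0, M7 stuck-at-0} — 4 in all.

4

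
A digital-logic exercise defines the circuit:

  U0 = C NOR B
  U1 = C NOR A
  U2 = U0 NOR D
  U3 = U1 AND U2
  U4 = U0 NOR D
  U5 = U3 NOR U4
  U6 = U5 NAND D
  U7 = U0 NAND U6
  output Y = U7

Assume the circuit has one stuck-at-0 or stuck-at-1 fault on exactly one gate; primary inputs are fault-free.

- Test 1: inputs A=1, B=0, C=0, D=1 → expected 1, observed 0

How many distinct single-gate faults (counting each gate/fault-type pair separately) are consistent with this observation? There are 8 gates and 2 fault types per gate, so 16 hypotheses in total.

5

Fault-free: U0=1, U1=0, U2=0, U3=0, U4=0, U5=1, U6=0, U7=1 → 1. Observed 0.
  U0: none of the 2 fault types match ✗
  U1: none of the 2 fault types match ✗
  U2: none of the 2 fault types match ✗
  U3: stuck-at-1 ✓; others ✗
  U4: stuck-at-1 ✓; others ✗
  U5: stuck-at-0 ✓; others ✗
  U6: stuck-at-1 ✓; others ✗
  U7: stuck-at-0 ✓; others ✗
Consistent faults: {U3 stuck-at-1, U4 stuck-at-1, U5 stuck-at-0, U6 stuck-at-1, U7 stuck-at-0} — 5 in all.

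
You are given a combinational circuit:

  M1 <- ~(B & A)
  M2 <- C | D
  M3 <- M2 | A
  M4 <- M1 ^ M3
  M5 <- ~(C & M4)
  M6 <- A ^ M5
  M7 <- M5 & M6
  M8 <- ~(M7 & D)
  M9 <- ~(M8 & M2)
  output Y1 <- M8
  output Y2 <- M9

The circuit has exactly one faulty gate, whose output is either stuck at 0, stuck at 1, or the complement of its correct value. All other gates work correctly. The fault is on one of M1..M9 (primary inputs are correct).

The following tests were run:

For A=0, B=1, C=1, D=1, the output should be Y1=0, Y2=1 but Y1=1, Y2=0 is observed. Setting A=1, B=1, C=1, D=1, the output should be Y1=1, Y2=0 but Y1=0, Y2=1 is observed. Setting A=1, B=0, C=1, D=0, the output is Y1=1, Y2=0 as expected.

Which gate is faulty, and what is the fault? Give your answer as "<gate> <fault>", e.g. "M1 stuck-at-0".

Fault-free values for test 1 (A=0, B=1, C=1, D=1): M1=1, M2=1, M3=1, M4=0, M5=1, M6=1, M7=1, M8=0, M9=1, giving Y1=0, Y2=1. Observed Y1=1, Y2=0.
Test 1: faults giving observed Y1=1, Y2=0 are {M1 stuck-at-0, M1 inverted output, M3 stuck-at-0, M3 inverted output, M4 stuck-at-1, M4 inverted output, M5 stuck-at-0, M5 inverted output, M6 stuck-at-0, M6 inverted output, M7 stuck-at-0, M7 inverted output, M8 stuck-at-1, M8 inverted output}.
Test 2 (A=1, B=1, C=1, D=1): fault-free M1=0, M2=1, M3=1, M4=1, M5=0, M6=1, M7=0, M8=1, M9=0 → Y1=1, Y2=0; observed Y1=0, Y2=1. Eliminates M1 stuck-at-0, M1 inverted output, M3 stuck-at-0, M3 inverted output, M4 stuck-at-1, M4 inverted output, M5 stuck-at-0, M5 inverted output, M6 stuck-at-0, M6 inverted output, M7 stuck-at-0, M8 stuck-at-1.
Test 3 (A=1, B=0, C=1, D=0): fault-free M1=1, M2=1, M3=1, M4=0, M5=1, M6=0, M7=0, M8=1, M9=0 → Y1=1, Y2=0; observed Y1=1, Y2=0. Eliminates M8 inverted output.
Only M7 inverted output is consistent with every test.

M7 inverted output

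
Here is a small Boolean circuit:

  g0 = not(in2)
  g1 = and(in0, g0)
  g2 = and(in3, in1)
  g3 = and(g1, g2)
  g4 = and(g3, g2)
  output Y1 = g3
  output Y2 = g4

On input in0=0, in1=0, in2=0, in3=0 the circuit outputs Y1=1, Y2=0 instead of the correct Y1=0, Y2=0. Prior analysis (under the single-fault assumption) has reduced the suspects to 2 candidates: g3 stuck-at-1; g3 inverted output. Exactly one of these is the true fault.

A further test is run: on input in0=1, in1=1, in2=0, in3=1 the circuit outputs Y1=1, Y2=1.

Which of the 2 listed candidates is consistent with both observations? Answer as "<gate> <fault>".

Evaluate each candidate on input in0=1, in1=1, in2=0, in3=1:
  g3 stuck-at-1: g0=1, g1=1, g2=1, g3=1 [stuck-at-1], g4=1 → Y1=1, Y2=1 — matches
  g3 inverted output: g0=1, g1=1, g2=1, g3=0 [inverted output], g4=0 → Y1=0, Y2=0 — eliminated
Only g3 stuck-at-1 reproduces the observed Y1=1, Y2=1.

g3 stuck-at-1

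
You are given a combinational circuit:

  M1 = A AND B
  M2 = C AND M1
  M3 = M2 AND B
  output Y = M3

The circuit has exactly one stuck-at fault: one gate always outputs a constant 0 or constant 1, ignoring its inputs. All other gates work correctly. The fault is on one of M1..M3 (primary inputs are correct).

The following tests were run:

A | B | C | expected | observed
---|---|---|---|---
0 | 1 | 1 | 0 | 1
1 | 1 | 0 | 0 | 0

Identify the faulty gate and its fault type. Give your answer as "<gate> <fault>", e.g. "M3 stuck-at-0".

Fault-free values for test 1 (A=0, B=1, C=1): M1=0, M2=0, M3=0, giving Y=0. Observed 1.
Test 1: faults giving observed 1 are {M1 stuck-at-1, M2 stuck-at-1, M3 stuck-at-1}.
Test 2 (A=1, B=1, C=0): fault-free M1=1, M2=0, M3=0 → 0; observed 0. Eliminates M2 stuck-at-1, M3 stuck-at-1.
Only M1 stuck-at-1 is consistent with every test.

M1 stuck-at-1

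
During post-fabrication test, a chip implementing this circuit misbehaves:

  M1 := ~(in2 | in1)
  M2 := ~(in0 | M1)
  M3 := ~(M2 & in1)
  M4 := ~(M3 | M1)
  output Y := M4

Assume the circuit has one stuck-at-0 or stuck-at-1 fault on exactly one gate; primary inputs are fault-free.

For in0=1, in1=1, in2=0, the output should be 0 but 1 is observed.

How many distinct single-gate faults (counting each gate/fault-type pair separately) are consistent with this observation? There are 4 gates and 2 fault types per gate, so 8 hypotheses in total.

Fault-free: M1=0, M2=0, M3=1, M4=0 → 0. Observed 1.
  M1 stuck-at-0: output 0 ✗
  M1 stuck-at-1: output 0 ✗
  M2 stuck-at-0: output 0 ✗
  M2 stuck-at-1: output 1 ✓
  M3 stuck-at-0: output 1 ✓
  M3 stuck-at-1: output 0 ✗
  M4 stuck-at-0: output 0 ✗
  M4 stuck-at-1: output 1 ✓
Consistent faults: {M2 stuck-at-1, M3 stuck-at-0, M4 stuck-at-1} — 3 in all.

3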